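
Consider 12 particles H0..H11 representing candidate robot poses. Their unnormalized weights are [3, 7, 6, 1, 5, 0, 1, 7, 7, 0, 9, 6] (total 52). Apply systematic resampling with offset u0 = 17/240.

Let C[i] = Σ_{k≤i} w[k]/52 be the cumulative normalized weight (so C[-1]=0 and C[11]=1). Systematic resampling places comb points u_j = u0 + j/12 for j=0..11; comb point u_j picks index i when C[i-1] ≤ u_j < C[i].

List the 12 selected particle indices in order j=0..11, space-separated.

C = [3/52, 5/26, 4/13, 17/52, 11/26, 11/26, 23/52, 15/26, 37/52, 37/52, 23/26, 1]
j=0: u_0=17/240 ∈ [3/52, 5/26) → index 1
j=1: u_1=37/240 ∈ [3/52, 5/26) → index 1
j=2: u_2=19/80 ∈ [5/26, 4/13) → index 2
j=3: u_3=77/240 ∈ [4/13, 17/52) → index 3
j=4: u_4=97/240 ∈ [17/52, 11/26) → index 4
j=5: u_5=39/80 ∈ [23/52, 15/26) → index 7
j=6: u_6=137/240 ∈ [23/52, 15/26) → index 7
j=7: u_7=157/240 ∈ [15/26, 37/52) → index 8
j=8: u_8=59/80 ∈ [37/52, 23/26) → index 10
j=9: u_9=197/240 ∈ [37/52, 23/26) → index 10
j=10: u_10=217/240 ∈ [23/26, 1) → index 11
j=11: u_11=79/80 ∈ [23/26, 1) → index 11

1 1 2 3 4 7 7 8 10 10 11 11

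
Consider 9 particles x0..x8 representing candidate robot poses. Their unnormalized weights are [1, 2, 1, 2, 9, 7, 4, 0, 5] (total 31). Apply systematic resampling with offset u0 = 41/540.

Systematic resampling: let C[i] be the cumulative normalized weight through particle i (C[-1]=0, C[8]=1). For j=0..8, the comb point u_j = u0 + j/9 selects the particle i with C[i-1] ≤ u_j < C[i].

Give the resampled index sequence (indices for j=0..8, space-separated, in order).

C = [1/31, 3/31, 4/31, 6/31, 15/31, 22/31, 26/31, 26/31, 1]
j=0: u_0=41/540 ∈ [1/31, 3/31) → index 1
j=1: u_1=101/540 ∈ [4/31, 6/31) → index 3
j=2: u_2=161/540 ∈ [6/31, 15/31) → index 4
j=3: u_3=221/540 ∈ [6/31, 15/31) → index 4
j=4: u_4=281/540 ∈ [15/31, 22/31) → index 5
j=5: u_5=341/540 ∈ [15/31, 22/31) → index 5
j=6: u_6=401/540 ∈ [22/31, 26/31) → index 6
j=7: u_7=461/540 ∈ [26/31, 1) → index 8
j=8: u_8=521/540 ∈ [26/31, 1) → index 8

1 3 4 4 5 5 6 8 8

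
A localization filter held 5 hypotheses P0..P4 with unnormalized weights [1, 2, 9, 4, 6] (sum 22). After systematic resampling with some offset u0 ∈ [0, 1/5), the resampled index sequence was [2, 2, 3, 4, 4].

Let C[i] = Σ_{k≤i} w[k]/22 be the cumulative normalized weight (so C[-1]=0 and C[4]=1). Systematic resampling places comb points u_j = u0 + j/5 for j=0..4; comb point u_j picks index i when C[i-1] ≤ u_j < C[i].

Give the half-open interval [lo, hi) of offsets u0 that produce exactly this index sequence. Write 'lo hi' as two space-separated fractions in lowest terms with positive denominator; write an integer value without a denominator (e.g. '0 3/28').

C = [1/22, 3/22, 6/11, 8/11, 1]
j=0 picked index 2: u0 ∈ [3/22, 6/11)
j=1 picked index 2: u0 ∈ [-7/110, 19/55)
j=2 picked index 3: u0 ∈ [8/55, 18/55)
j=3 picked index 4: u0 ∈ [7/55, 2/5)
j=4 picked index 4: u0 ∈ [-4/55, 1/5)
intersection: [8/55, 1/5)

8/55 1/5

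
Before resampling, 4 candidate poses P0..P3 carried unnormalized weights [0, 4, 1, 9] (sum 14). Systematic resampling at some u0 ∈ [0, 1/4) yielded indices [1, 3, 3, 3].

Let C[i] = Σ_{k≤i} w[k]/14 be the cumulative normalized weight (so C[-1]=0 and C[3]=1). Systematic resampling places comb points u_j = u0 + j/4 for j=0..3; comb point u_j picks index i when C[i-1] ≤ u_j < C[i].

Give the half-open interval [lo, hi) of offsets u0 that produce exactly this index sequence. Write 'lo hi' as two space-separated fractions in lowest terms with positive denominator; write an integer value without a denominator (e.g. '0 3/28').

3/28 1/4

C = [0, 2/7, 5/14, 1]
j=0 picked index 1: u0 ∈ [0, 2/7)
j=1 picked index 3: u0 ∈ [3/28, 3/4)
j=2 picked index 3: u0 ∈ [-1/7, 1/2)
j=3 picked index 3: u0 ∈ [-11/28, 1/4)
intersection: [3/28, 1/4)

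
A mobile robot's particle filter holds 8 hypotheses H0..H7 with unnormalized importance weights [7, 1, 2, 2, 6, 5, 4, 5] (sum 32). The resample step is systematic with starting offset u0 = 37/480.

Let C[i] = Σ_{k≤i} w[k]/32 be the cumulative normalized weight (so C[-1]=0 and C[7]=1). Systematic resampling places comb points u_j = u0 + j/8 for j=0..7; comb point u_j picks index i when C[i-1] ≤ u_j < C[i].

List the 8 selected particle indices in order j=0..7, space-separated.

0 0 3 4 5 5 6 7

C = [7/32, 1/4, 5/16, 3/8, 9/16, 23/32, 27/32, 1]
j=0: u_0=37/480 ∈ [0, 7/32) → index 0
j=1: u_1=97/480 ∈ [0, 7/32) → index 0
j=2: u_2=157/480 ∈ [5/16, 3/8) → index 3
j=3: u_3=217/480 ∈ [3/8, 9/16) → index 4
j=4: u_4=277/480 ∈ [9/16, 23/32) → index 5
j=5: u_5=337/480 ∈ [9/16, 23/32) → index 5
j=6: u_6=397/480 ∈ [23/32, 27/32) → index 6
j=7: u_7=457/480 ∈ [27/32, 1) → index 7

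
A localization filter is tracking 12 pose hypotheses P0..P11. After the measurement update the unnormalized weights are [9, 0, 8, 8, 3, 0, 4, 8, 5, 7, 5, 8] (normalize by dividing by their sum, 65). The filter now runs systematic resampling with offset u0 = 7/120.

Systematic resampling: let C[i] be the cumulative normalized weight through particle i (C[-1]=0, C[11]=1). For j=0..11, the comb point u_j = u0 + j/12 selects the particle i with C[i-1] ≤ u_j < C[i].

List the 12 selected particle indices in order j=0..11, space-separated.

0 2 2 3 4 6 7 8 9 10 11 11

C = [9/65, 9/65, 17/65, 5/13, 28/65, 28/65, 32/65, 8/13, 9/13, 4/5, 57/65, 1]
j=0: u_0=7/120 ∈ [0, 9/65) → index 0
j=1: u_1=17/120 ∈ [9/65, 17/65) → index 2
j=2: u_2=9/40 ∈ [9/65, 17/65) → index 2
j=3: u_3=37/120 ∈ [17/65, 5/13) → index 3
j=4: u_4=47/120 ∈ [5/13, 28/65) → index 4
j=5: u_5=19/40 ∈ [28/65, 32/65) → index 6
j=6: u_6=67/120 ∈ [32/65, 8/13) → index 7
j=7: u_7=77/120 ∈ [8/13, 9/13) → index 8
j=8: u_8=29/40 ∈ [9/13, 4/5) → index 9
j=9: u_9=97/120 ∈ [4/5, 57/65) → index 10
j=10: u_10=107/120 ∈ [57/65, 1) → index 11
j=11: u_11=39/40 ∈ [57/65, 1) → index 11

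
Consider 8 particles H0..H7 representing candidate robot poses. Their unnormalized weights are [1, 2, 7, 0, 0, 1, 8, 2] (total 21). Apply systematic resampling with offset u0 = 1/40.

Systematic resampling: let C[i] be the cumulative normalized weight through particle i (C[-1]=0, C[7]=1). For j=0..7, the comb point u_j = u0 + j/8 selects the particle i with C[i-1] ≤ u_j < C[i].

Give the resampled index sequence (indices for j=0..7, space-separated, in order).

C = [1/21, 1/7, 10/21, 10/21, 10/21, 11/21, 19/21, 1]
j=0: u_0=1/40 ∈ [0, 1/21) → index 0
j=1: u_1=3/20 ∈ [1/7, 10/21) → index 2
j=2: u_2=11/40 ∈ [1/7, 10/21) → index 2
j=3: u_3=2/5 ∈ [1/7, 10/21) → index 2
j=4: u_4=21/40 ∈ [11/21, 19/21) → index 6
j=5: u_5=13/20 ∈ [11/21, 19/21) → index 6
j=6: u_6=31/40 ∈ [11/21, 19/21) → index 6
j=7: u_7=9/10 ∈ [11/21, 19/21) → index 6

0 2 2 2 6 6 6 6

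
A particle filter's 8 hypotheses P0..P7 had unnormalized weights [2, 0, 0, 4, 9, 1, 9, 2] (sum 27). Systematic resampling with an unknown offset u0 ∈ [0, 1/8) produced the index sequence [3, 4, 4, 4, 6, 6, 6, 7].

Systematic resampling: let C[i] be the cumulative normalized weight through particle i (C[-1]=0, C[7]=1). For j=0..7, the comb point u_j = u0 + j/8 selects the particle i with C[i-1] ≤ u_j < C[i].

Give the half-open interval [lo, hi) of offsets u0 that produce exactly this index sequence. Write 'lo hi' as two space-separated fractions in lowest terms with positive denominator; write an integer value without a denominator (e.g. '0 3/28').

7/72 1/8

C = [2/27, 2/27, 2/27, 2/9, 5/9, 16/27, 25/27, 1]
j=0 picked index 3: u0 ∈ [2/27, 2/9)
j=1 picked index 4: u0 ∈ [7/72, 31/72)
j=2 picked index 4: u0 ∈ [-1/36, 11/36)
j=3 picked index 4: u0 ∈ [-11/72, 13/72)
j=4 picked index 6: u0 ∈ [5/54, 23/54)
j=5 picked index 6: u0 ∈ [-7/216, 65/216)
j=6 picked index 6: u0 ∈ [-17/108, 19/108)
j=7 picked index 7: u0 ∈ [11/216, 1/8)
intersection: [7/72, 1/8)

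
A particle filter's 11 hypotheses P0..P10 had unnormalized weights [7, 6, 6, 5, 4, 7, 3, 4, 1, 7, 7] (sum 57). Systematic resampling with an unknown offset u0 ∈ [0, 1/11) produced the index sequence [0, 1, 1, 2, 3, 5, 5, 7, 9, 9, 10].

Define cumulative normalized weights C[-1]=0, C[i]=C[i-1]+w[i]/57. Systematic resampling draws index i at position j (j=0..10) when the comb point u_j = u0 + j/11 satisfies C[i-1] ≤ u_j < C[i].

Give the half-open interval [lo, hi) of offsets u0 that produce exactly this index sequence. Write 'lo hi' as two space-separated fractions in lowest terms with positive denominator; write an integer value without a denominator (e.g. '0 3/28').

C = [7/57, 13/57, 1/3, 8/19, 28/57, 35/57, 2/3, 14/19, 43/57, 50/57, 1]
j=0 picked index 0: u0 ∈ [0, 7/57)
j=1 picked index 1: u0 ∈ [20/627, 86/627)
j=2 picked index 1: u0 ∈ [-37/627, 29/627)
j=3 picked index 2: u0 ∈ [-28/627, 2/33)
j=4 picked index 3: u0 ∈ [-1/33, 12/209)
j=5 picked index 5: u0 ∈ [23/627, 100/627)
j=6 picked index 5: u0 ∈ [-34/627, 43/627)
j=7 picked index 7: u0 ∈ [1/33, 21/209)
j=8 picked index 9: u0 ∈ [17/627, 94/627)
j=9 picked index 9: u0 ∈ [-40/627, 37/627)
j=10 picked index 10: u0 ∈ [-20/627, 1/11)
intersection: [23/627, 29/627)

23/627 29/627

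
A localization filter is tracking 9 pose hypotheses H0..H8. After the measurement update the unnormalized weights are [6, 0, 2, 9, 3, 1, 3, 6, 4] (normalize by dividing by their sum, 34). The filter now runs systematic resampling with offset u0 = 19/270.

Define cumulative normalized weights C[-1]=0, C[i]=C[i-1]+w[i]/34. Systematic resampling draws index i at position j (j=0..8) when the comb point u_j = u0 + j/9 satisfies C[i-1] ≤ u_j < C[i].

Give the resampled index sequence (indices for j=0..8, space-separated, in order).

C = [3/17, 3/17, 4/17, 1/2, 10/17, 21/34, 12/17, 15/17, 1]
j=0: u_0=19/270 ∈ [0, 3/17) → index 0
j=1: u_1=49/270 ∈ [3/17, 4/17) → index 2
j=2: u_2=79/270 ∈ [4/17, 1/2) → index 3
j=3: u_3=109/270 ∈ [4/17, 1/2) → index 3
j=4: u_4=139/270 ∈ [1/2, 10/17) → index 4
j=5: u_5=169/270 ∈ [21/34, 12/17) → index 6
j=6: u_6=199/270 ∈ [12/17, 15/17) → index 7
j=7: u_7=229/270 ∈ [12/17, 15/17) → index 7
j=8: u_8=259/270 ∈ [15/17, 1) → index 8

0 2 3 3 4 6 7 7 8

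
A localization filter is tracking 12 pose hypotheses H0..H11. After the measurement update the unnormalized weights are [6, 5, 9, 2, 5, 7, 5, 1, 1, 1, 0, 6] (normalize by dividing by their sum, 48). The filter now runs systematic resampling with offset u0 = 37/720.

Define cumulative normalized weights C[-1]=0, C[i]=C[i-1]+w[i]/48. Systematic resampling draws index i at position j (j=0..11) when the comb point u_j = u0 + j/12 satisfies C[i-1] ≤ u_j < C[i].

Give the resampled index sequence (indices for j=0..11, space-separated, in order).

C = [1/8, 11/48, 5/12, 11/24, 9/16, 17/24, 13/16, 5/6, 41/48, 7/8, 7/8, 1]
j=0: u_0=37/720 ∈ [0, 1/8) → index 0
j=1: u_1=97/720 ∈ [1/8, 11/48) → index 1
j=2: u_2=157/720 ∈ [1/8, 11/48) → index 1
j=3: u_3=217/720 ∈ [11/48, 5/12) → index 2
j=4: u_4=277/720 ∈ [11/48, 5/12) → index 2
j=5: u_5=337/720 ∈ [11/24, 9/16) → index 4
j=6: u_6=397/720 ∈ [11/24, 9/16) → index 4
j=7: u_7=457/720 ∈ [9/16, 17/24) → index 5
j=8: u_8=517/720 ∈ [17/24, 13/16) → index 6
j=9: u_9=577/720 ∈ [17/24, 13/16) → index 6
j=10: u_10=637/720 ∈ [7/8, 1) → index 11
j=11: u_11=697/720 ∈ [7/8, 1) → index 11

0 1 1 2 2 4 4 5 6 6 11 11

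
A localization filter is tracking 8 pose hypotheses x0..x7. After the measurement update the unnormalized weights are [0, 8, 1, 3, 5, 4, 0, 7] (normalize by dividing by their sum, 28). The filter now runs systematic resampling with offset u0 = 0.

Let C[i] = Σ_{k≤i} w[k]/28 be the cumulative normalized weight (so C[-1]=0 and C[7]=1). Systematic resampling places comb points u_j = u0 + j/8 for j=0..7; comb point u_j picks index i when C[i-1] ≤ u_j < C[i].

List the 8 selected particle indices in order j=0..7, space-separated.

C = [0, 2/7, 9/28, 3/7, 17/28, 3/4, 3/4, 1]
j=0: u_0=0 ∈ [0, 2/7) → index 1
j=1: u_1=1/8 ∈ [0, 2/7) → index 1
j=2: u_2=1/4 ∈ [0, 2/7) → index 1
j=3: u_3=3/8 ∈ [9/28, 3/7) → index 3
j=4: u_4=1/2 ∈ [3/7, 17/28) → index 4
j=5: u_5=5/8 ∈ [17/28, 3/4) → index 5
j=6: u_6=3/4 ∈ [3/4, 1) → index 7
j=7: u_7=7/8 ∈ [3/4, 1) → index 7

1 1 1 3 4 5 7 7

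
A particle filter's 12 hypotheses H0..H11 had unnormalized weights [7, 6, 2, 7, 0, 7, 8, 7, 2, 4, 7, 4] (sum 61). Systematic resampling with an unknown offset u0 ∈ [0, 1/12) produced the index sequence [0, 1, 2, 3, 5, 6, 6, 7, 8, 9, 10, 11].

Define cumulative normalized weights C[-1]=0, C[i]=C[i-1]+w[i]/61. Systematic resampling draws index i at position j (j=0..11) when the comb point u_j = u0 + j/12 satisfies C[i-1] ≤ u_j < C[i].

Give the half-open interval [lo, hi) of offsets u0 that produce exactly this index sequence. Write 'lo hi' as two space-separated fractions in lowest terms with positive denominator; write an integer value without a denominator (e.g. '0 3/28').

C = [7/61, 13/61, 15/61, 22/61, 22/61, 29/61, 37/61, 44/61, 46/61, 50/61, 57/61, 1]
j=0 picked index 0: u0 ∈ [0, 7/61)
j=1 picked index 1: u0 ∈ [23/732, 95/732)
j=2 picked index 2: u0 ∈ [17/366, 29/366)
j=3 picked index 3: u0 ∈ [-1/244, 27/244)
j=4 picked index 5: u0 ∈ [5/183, 26/183)
j=5 picked index 6: u0 ∈ [43/732, 139/732)
j=6 picked index 6: u0 ∈ [-3/122, 13/122)
j=7 picked index 7: u0 ∈ [17/732, 101/732)
j=8 picked index 8: u0 ∈ [10/183, 16/183)
j=9 picked index 9: u0 ∈ [1/244, 17/244)
j=10 picked index 10: u0 ∈ [-5/366, 37/366)
j=11 picked index 11: u0 ∈ [13/732, 1/12)
intersection: [43/732, 17/244)

43/732 17/244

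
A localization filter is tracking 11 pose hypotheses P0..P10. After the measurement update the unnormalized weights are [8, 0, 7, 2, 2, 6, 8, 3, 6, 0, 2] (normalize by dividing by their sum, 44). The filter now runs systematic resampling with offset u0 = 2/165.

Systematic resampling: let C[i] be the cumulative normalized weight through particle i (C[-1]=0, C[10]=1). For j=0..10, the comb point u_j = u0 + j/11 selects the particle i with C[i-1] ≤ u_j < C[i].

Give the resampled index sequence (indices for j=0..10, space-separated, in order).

0 0 2 2 3 5 5 6 6 8 8

C = [2/11, 2/11, 15/44, 17/44, 19/44, 25/44, 3/4, 9/11, 21/22, 21/22, 1]
j=0: u_0=2/165 ∈ [0, 2/11) → index 0
j=1: u_1=17/165 ∈ [0, 2/11) → index 0
j=2: u_2=32/165 ∈ [2/11, 15/44) → index 2
j=3: u_3=47/165 ∈ [2/11, 15/44) → index 2
j=4: u_4=62/165 ∈ [15/44, 17/44) → index 3
j=5: u_5=7/15 ∈ [19/44, 25/44) → index 5
j=6: u_6=92/165 ∈ [19/44, 25/44) → index 5
j=7: u_7=107/165 ∈ [25/44, 3/4) → index 6
j=8: u_8=122/165 ∈ [25/44, 3/4) → index 6
j=9: u_9=137/165 ∈ [9/11, 21/22) → index 8
j=10: u_10=152/165 ∈ [9/11, 21/22) → index 8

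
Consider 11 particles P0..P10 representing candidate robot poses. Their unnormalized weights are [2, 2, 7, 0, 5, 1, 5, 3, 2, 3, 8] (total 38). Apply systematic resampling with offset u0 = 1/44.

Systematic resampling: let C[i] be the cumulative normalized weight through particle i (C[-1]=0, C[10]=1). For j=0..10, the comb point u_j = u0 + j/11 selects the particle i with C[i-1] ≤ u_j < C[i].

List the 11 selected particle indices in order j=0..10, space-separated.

0 2 2 4 4 6 6 8 9 10 10

C = [1/19, 2/19, 11/38, 11/38, 8/19, 17/38, 11/19, 25/38, 27/38, 15/19, 1]
j=0: u_0=1/44 ∈ [0, 1/19) → index 0
j=1: u_1=5/44 ∈ [2/19, 11/38) → index 2
j=2: u_2=9/44 ∈ [2/19, 11/38) → index 2
j=3: u_3=13/44 ∈ [11/38, 8/19) → index 4
j=4: u_4=17/44 ∈ [11/38, 8/19) → index 4
j=5: u_5=21/44 ∈ [17/38, 11/19) → index 6
j=6: u_6=25/44 ∈ [17/38, 11/19) → index 6
j=7: u_7=29/44 ∈ [25/38, 27/38) → index 8
j=8: u_8=3/4 ∈ [27/38, 15/19) → index 9
j=9: u_9=37/44 ∈ [15/19, 1) → index 10
j=10: u_10=41/44 ∈ [15/19, 1) → index 10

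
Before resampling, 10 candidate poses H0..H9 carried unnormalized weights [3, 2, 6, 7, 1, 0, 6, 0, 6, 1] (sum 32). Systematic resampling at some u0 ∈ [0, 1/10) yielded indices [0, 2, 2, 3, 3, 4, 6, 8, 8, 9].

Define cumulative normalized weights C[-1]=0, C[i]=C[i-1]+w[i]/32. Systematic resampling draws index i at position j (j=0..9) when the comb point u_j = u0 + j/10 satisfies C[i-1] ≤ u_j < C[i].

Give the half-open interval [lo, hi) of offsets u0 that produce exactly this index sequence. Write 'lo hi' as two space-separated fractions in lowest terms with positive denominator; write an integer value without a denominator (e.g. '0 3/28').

13/160 3/32

C = [3/32, 5/32, 11/32, 9/16, 19/32, 19/32, 25/32, 25/32, 31/32, 1]
j=0 picked index 0: u0 ∈ [0, 3/32)
j=1 picked index 2: u0 ∈ [9/160, 39/160)
j=2 picked index 2: u0 ∈ [-7/160, 23/160)
j=3 picked index 3: u0 ∈ [7/160, 21/80)
j=4 picked index 3: u0 ∈ [-9/160, 13/80)
j=5 picked index 4: u0 ∈ [1/16, 3/32)
j=6 picked index 6: u0 ∈ [-1/160, 29/160)
j=7 picked index 8: u0 ∈ [13/160, 43/160)
j=8 picked index 8: u0 ∈ [-3/160, 27/160)
j=9 picked index 9: u0 ∈ [11/160, 1/10)
intersection: [13/160, 3/32)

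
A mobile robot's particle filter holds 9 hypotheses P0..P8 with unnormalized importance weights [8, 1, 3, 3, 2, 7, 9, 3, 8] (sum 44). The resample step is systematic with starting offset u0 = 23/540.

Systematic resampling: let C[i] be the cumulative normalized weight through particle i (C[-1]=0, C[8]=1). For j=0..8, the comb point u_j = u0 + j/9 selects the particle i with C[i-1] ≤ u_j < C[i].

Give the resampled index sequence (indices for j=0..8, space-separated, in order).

C = [2/11, 9/44, 3/11, 15/44, 17/44, 6/11, 3/4, 9/11, 1]
j=0: u_0=23/540 ∈ [0, 2/11) → index 0
j=1: u_1=83/540 ∈ [0, 2/11) → index 0
j=2: u_2=143/540 ∈ [9/44, 3/11) → index 2
j=3: u_3=203/540 ∈ [15/44, 17/44) → index 4
j=4: u_4=263/540 ∈ [17/44, 6/11) → index 5
j=5: u_5=323/540 ∈ [6/11, 3/4) → index 6
j=6: u_6=383/540 ∈ [6/11, 3/4) → index 6
j=7: u_7=443/540 ∈ [9/11, 1) → index 8
j=8: u_8=503/540 ∈ [9/11, 1) → index 8

0 0 2 4 5 6 6 8 8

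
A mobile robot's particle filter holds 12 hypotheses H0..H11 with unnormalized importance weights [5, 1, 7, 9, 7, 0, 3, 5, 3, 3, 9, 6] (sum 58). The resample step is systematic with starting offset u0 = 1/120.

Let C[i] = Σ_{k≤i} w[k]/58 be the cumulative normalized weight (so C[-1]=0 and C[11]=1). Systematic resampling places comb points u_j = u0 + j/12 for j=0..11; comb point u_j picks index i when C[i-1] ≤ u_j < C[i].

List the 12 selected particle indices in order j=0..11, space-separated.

C = [5/58, 3/29, 13/58, 11/29, 1/2, 1/2, 16/29, 37/58, 20/29, 43/58, 26/29, 1]
j=0: u_0=1/120 ∈ [0, 5/58) → index 0
j=1: u_1=11/120 ∈ [5/58, 3/29) → index 1
j=2: u_2=7/40 ∈ [3/29, 13/58) → index 2
j=3: u_3=31/120 ∈ [13/58, 11/29) → index 3
j=4: u_4=41/120 ∈ [13/58, 11/29) → index 3
j=5: u_5=17/40 ∈ [11/29, 1/2) → index 4
j=6: u_6=61/120 ∈ [1/2, 16/29) → index 6
j=7: u_7=71/120 ∈ [16/29, 37/58) → index 7
j=8: u_8=27/40 ∈ [37/58, 20/29) → index 8
j=9: u_9=91/120 ∈ [43/58, 26/29) → index 10
j=10: u_10=101/120 ∈ [43/58, 26/29) → index 10
j=11: u_11=37/40 ∈ [26/29, 1) → index 11

0 1 2 3 3 4 6 7 8 10 10 11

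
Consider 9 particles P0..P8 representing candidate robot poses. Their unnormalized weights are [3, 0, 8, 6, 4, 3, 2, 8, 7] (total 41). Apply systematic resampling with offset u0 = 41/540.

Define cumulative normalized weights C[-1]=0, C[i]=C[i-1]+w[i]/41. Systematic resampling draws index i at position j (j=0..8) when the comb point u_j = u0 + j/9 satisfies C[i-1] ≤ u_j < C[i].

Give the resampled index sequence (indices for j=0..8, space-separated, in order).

2 2 3 3 5 6 7 8 8

C = [3/41, 3/41, 11/41, 17/41, 21/41, 24/41, 26/41, 34/41, 1]
j=0: u_0=41/540 ∈ [3/41, 11/41) → index 2
j=1: u_1=101/540 ∈ [3/41, 11/41) → index 2
j=2: u_2=161/540 ∈ [11/41, 17/41) → index 3
j=3: u_3=221/540 ∈ [11/41, 17/41) → index 3
j=4: u_4=281/540 ∈ [21/41, 24/41) → index 5
j=5: u_5=341/540 ∈ [24/41, 26/41) → index 6
j=6: u_6=401/540 ∈ [26/41, 34/41) → index 7
j=7: u_7=461/540 ∈ [34/41, 1) → index 8
j=8: u_8=521/540 ∈ [34/41, 1) → index 8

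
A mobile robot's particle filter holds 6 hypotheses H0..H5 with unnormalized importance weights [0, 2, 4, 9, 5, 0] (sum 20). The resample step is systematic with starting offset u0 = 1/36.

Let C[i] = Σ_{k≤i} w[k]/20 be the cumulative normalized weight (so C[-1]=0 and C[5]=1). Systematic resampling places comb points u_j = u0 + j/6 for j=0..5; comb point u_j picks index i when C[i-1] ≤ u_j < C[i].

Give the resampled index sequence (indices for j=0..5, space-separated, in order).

1 2 3 3 3 4

C = [0, 1/10, 3/10, 3/4, 1, 1]
j=0: u_0=1/36 ∈ [0, 1/10) → index 1
j=1: u_1=7/36 ∈ [1/10, 3/10) → index 2
j=2: u_2=13/36 ∈ [3/10, 3/4) → index 3
j=3: u_3=19/36 ∈ [3/10, 3/4) → index 3
j=4: u_4=25/36 ∈ [3/10, 3/4) → index 3
j=5: u_5=31/36 ∈ [3/4, 1) → index 4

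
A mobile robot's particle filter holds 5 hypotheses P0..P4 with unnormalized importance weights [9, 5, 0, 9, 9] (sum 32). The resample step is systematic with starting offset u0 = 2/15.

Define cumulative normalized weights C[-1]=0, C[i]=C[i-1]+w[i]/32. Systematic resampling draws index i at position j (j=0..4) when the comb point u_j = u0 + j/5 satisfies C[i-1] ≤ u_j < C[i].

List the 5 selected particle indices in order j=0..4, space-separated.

0 1 3 4 4

C = [9/32, 7/16, 7/16, 23/32, 1]
j=0: u_0=2/15 ∈ [0, 9/32) → index 0
j=1: u_1=1/3 ∈ [9/32, 7/16) → index 1
j=2: u_2=8/15 ∈ [7/16, 23/32) → index 3
j=3: u_3=11/15 ∈ [23/32, 1) → index 4
j=4: u_4=14/15 ∈ [23/32, 1) → index 4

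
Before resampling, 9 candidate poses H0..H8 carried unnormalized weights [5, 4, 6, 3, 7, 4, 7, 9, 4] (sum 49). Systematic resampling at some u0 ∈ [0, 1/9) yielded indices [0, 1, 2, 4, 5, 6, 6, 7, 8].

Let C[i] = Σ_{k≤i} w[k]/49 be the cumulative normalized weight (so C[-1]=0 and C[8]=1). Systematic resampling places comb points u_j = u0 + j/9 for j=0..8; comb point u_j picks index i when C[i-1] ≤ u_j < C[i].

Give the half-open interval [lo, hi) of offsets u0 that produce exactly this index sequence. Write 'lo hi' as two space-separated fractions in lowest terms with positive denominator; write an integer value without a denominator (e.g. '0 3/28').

C = [5/49, 9/49, 15/49, 18/49, 25/49, 29/49, 36/49, 45/49, 1]
j=0 picked index 0: u0 ∈ [0, 5/49)
j=1 picked index 1: u0 ∈ [-4/441, 32/441)
j=2 picked index 2: u0 ∈ [-17/441, 37/441)
j=3 picked index 4: u0 ∈ [5/147, 26/147)
j=4 picked index 5: u0 ∈ [29/441, 65/441)
j=5 picked index 6: u0 ∈ [16/441, 79/441)
j=6 picked index 6: u0 ∈ [-11/147, 10/147)
j=7 picked index 7: u0 ∈ [-19/441, 62/441)
j=8 picked index 8: u0 ∈ [13/441, 1/9)
intersection: [29/441, 10/147)

29/441 10/147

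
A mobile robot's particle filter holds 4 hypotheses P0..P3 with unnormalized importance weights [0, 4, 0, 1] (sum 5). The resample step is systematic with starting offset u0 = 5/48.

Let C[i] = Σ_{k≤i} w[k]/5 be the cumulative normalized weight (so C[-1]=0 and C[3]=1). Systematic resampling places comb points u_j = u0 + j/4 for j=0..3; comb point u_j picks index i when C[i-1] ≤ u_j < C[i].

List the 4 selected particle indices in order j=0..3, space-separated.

1 1 1 3

C = [0, 4/5, 4/5, 1]
j=0: u_0=5/48 ∈ [0, 4/5) → index 1
j=1: u_1=17/48 ∈ [0, 4/5) → index 1
j=2: u_2=29/48 ∈ [0, 4/5) → index 1
j=3: u_3=41/48 ∈ [4/5, 1) → index 3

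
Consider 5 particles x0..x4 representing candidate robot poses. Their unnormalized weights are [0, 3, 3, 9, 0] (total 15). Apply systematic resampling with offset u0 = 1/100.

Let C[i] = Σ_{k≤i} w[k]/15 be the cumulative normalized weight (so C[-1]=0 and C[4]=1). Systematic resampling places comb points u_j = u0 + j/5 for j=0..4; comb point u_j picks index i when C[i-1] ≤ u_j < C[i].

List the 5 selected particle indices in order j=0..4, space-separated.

C = [0, 1/5, 2/5, 1, 1]
j=0: u_0=1/100 ∈ [0, 1/5) → index 1
j=1: u_1=21/100 ∈ [1/5, 2/5) → index 2
j=2: u_2=41/100 ∈ [2/5, 1) → index 3
j=3: u_3=61/100 ∈ [2/5, 1) → index 3
j=4: u_4=81/100 ∈ [2/5, 1) → index 3

1 2 3 3 3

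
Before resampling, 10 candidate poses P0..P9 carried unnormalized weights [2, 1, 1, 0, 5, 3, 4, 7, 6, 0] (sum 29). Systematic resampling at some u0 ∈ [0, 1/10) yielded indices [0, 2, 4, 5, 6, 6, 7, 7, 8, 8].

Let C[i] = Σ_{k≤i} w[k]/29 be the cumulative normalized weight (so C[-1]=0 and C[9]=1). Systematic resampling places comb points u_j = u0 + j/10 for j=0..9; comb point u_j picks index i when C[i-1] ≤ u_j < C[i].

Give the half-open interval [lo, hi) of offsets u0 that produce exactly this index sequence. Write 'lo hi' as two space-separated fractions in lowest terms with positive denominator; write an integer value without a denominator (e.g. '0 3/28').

2/145 11/290

C = [2/29, 3/29, 4/29, 4/29, 9/29, 12/29, 16/29, 23/29, 1, 1]
j=0 picked index 0: u0 ∈ [0, 2/29)
j=1 picked index 2: u0 ∈ [1/290, 11/290)
j=2 picked index 4: u0 ∈ [-9/145, 16/145)
j=3 picked index 5: u0 ∈ [3/290, 33/290)
j=4 picked index 6: u0 ∈ [2/145, 22/145)
j=5 picked index 6: u0 ∈ [-5/58, 3/58)
j=6 picked index 7: u0 ∈ [-7/145, 28/145)
j=7 picked index 7: u0 ∈ [-43/290, 27/290)
j=8 picked index 8: u0 ∈ [-1/145, 1/5)
j=9 picked index 8: u0 ∈ [-31/290, 1/10)
intersection: [2/145, 11/290)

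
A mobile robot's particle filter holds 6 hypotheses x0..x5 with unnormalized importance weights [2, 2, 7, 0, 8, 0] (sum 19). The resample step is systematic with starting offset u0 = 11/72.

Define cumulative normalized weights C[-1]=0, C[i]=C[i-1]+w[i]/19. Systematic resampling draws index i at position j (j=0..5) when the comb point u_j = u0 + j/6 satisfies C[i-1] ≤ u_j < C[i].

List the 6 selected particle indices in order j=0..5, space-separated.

C = [2/19, 4/19, 11/19, 11/19, 1, 1]
j=0: u_0=11/72 ∈ [2/19, 4/19) → index 1
j=1: u_1=23/72 ∈ [4/19, 11/19) → index 2
j=2: u_2=35/72 ∈ [4/19, 11/19) → index 2
j=3: u_3=47/72 ∈ [11/19, 1) → index 4
j=4: u_4=59/72 ∈ [11/19, 1) → index 4
j=5: u_5=71/72 ∈ [11/19, 1) → index 4

1 2 2 4 4 4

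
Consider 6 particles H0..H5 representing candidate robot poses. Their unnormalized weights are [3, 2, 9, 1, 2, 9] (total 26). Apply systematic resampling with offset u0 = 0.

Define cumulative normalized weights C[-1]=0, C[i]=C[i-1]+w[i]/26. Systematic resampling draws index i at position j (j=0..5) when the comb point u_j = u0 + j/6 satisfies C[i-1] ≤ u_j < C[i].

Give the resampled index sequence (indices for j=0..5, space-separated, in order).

C = [3/26, 5/26, 7/13, 15/26, 17/26, 1]
j=0: u_0=0 ∈ [0, 3/26) → index 0
j=1: u_1=1/6 ∈ [3/26, 5/26) → index 1
j=2: u_2=1/3 ∈ [5/26, 7/13) → index 2
j=3: u_3=1/2 ∈ [5/26, 7/13) → index 2
j=4: u_4=2/3 ∈ [17/26, 1) → index 5
j=5: u_5=5/6 ∈ [17/26, 1) → index 5

0 1 2 2 5 5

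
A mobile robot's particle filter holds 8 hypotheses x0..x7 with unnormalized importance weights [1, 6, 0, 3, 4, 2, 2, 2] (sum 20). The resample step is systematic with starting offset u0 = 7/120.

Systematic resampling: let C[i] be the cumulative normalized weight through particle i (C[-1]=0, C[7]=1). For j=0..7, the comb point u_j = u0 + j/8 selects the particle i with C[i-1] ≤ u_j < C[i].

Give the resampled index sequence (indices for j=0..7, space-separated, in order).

1 1 1 3 4 4 6 7

C = [1/20, 7/20, 7/20, 1/2, 7/10, 4/5, 9/10, 1]
j=0: u_0=7/120 ∈ [1/20, 7/20) → index 1
j=1: u_1=11/60 ∈ [1/20, 7/20) → index 1
j=2: u_2=37/120 ∈ [1/20, 7/20) → index 1
j=3: u_3=13/30 ∈ [7/20, 1/2) → index 3
j=4: u_4=67/120 ∈ [1/2, 7/10) → index 4
j=5: u_5=41/60 ∈ [1/2, 7/10) → index 4
j=6: u_6=97/120 ∈ [4/5, 9/10) → index 6
j=7: u_7=14/15 ∈ [9/10, 1) → index 7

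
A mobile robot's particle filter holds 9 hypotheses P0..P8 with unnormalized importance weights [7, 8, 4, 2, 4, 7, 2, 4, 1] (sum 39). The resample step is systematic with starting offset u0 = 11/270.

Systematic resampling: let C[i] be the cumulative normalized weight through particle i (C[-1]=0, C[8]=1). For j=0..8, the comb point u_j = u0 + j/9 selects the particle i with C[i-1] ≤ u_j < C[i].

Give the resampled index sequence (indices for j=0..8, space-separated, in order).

C = [7/39, 5/13, 19/39, 7/13, 25/39, 32/39, 34/39, 38/39, 1]
j=0: u_0=11/270 ∈ [0, 7/39) → index 0
j=1: u_1=41/270 ∈ [0, 7/39) → index 0
j=2: u_2=71/270 ∈ [7/39, 5/13) → index 1
j=3: u_3=101/270 ∈ [7/39, 5/13) → index 1
j=4: u_4=131/270 ∈ [5/13, 19/39) → index 2
j=5: u_5=161/270 ∈ [7/13, 25/39) → index 4
j=6: u_6=191/270 ∈ [25/39, 32/39) → index 5
j=7: u_7=221/270 ∈ [25/39, 32/39) → index 5
j=8: u_8=251/270 ∈ [34/39, 38/39) → index 7

0 0 1 1 2 4 5 5 7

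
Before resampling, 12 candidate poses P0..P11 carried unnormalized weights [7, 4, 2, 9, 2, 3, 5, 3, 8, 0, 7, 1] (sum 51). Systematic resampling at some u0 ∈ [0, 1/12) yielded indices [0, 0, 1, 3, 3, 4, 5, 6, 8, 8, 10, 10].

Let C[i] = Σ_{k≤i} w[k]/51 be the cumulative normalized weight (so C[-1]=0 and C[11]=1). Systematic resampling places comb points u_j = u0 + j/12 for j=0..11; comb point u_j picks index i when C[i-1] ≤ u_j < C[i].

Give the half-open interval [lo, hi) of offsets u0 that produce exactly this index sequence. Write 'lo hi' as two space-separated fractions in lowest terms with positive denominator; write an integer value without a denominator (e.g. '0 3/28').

1/51 1/34

C = [7/51, 11/51, 13/51, 22/51, 8/17, 9/17, 32/51, 35/51, 43/51, 43/51, 50/51, 1]
j=0 picked index 0: u0 ∈ [0, 7/51)
j=1 picked index 0: u0 ∈ [-1/12, 11/204)
j=2 picked index 1: u0 ∈ [-1/34, 5/102)
j=3 picked index 3: u0 ∈ [1/204, 37/204)
j=4 picked index 3: u0 ∈ [-4/51, 5/51)
j=5 picked index 4: u0 ∈ [1/68, 11/204)
j=6 picked index 5: u0 ∈ [-1/34, 1/34)
j=7 picked index 6: u0 ∈ [-11/204, 3/68)
j=8 picked index 8: u0 ∈ [1/51, 3/17)
j=9 picked index 8: u0 ∈ [-13/204, 19/204)
j=10 picked index 10: u0 ∈ [1/102, 5/34)
j=11 picked index 10: u0 ∈ [-5/68, 13/204)
intersection: [1/51, 1/34)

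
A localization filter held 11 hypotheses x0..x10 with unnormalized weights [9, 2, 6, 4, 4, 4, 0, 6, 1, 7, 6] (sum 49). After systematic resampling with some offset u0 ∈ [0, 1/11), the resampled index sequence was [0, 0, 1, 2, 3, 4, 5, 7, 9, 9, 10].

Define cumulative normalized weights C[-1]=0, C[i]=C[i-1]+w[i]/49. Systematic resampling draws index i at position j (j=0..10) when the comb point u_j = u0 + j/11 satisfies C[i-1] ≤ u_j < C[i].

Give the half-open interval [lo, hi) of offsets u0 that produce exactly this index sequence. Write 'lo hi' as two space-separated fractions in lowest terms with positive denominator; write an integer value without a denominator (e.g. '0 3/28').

C = [9/49, 11/49, 17/49, 3/7, 25/49, 29/49, 29/49, 5/7, 36/49, 43/49, 1]
j=0 picked index 0: u0 ∈ [0, 9/49)
j=1 picked index 0: u0 ∈ [-1/11, 50/539)
j=2 picked index 1: u0 ∈ [1/539, 23/539)
j=3 picked index 2: u0 ∈ [-26/539, 40/539)
j=4 picked index 3: u0 ∈ [-9/539, 5/77)
j=5 picked index 4: u0 ∈ [-2/77, 30/539)
j=6 picked index 5: u0 ∈ [-19/539, 25/539)
j=7 picked index 7: u0 ∈ [-24/539, 6/77)
j=8 picked index 9: u0 ∈ [4/539, 81/539)
j=9 picked index 9: u0 ∈ [-45/539, 32/539)
j=10 picked index 10: u0 ∈ [-17/539, 1/11)
intersection: [4/539, 23/539)

4/539 23/539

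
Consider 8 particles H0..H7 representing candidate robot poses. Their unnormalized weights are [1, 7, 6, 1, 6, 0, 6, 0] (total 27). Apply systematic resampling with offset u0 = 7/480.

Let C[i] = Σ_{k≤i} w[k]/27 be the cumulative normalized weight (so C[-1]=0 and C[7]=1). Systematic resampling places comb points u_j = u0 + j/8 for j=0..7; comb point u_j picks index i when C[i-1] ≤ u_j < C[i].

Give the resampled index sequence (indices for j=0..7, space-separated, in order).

0 1 1 2 2 4 4 6

C = [1/27, 8/27, 14/27, 5/9, 7/9, 7/9, 1, 1]
j=0: u_0=7/480 ∈ [0, 1/27) → index 0
j=1: u_1=67/480 ∈ [1/27, 8/27) → index 1
j=2: u_2=127/480 ∈ [1/27, 8/27) → index 1
j=3: u_3=187/480 ∈ [8/27, 14/27) → index 2
j=4: u_4=247/480 ∈ [8/27, 14/27) → index 2
j=5: u_5=307/480 ∈ [5/9, 7/9) → index 4
j=6: u_6=367/480 ∈ [5/9, 7/9) → index 4
j=7: u_7=427/480 ∈ [7/9, 1) → index 6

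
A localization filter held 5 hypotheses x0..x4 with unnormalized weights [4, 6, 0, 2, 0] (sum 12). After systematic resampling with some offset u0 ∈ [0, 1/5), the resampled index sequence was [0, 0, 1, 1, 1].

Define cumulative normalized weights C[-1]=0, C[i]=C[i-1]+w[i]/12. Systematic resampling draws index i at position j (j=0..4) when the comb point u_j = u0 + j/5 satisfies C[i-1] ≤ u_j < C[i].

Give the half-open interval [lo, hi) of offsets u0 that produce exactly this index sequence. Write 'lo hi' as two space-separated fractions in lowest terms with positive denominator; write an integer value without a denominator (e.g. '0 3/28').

C = [1/3, 5/6, 5/6, 1, 1]
j=0 picked index 0: u0 ∈ [0, 1/3)
j=1 picked index 0: u0 ∈ [-1/5, 2/15)
j=2 picked index 1: u0 ∈ [-1/15, 13/30)
j=3 picked index 1: u0 ∈ [-4/15, 7/30)
j=4 picked index 1: u0 ∈ [-7/15, 1/30)
intersection: [0, 1/30)

0 1/30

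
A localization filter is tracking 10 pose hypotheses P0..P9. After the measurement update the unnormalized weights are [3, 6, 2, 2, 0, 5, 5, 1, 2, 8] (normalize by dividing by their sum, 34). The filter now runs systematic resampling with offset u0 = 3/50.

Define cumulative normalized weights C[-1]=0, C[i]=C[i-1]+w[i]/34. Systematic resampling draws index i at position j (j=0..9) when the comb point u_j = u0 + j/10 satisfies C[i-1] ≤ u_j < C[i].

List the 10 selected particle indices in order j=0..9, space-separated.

0 1 1 3 5 6 6 8 9 9

C = [3/34, 9/34, 11/34, 13/34, 13/34, 9/17, 23/34, 12/17, 13/17, 1]
j=0: u_0=3/50 ∈ [0, 3/34) → index 0
j=1: u_1=4/25 ∈ [3/34, 9/34) → index 1
j=2: u_2=13/50 ∈ [3/34, 9/34) → index 1
j=3: u_3=9/25 ∈ [11/34, 13/34) → index 3
j=4: u_4=23/50 ∈ [13/34, 9/17) → index 5
j=5: u_5=14/25 ∈ [9/17, 23/34) → index 6
j=6: u_6=33/50 ∈ [9/17, 23/34) → index 6
j=7: u_7=19/25 ∈ [12/17, 13/17) → index 8
j=8: u_8=43/50 ∈ [13/17, 1) → index 9
j=9: u_9=24/25 ∈ [13/17, 1) → index 9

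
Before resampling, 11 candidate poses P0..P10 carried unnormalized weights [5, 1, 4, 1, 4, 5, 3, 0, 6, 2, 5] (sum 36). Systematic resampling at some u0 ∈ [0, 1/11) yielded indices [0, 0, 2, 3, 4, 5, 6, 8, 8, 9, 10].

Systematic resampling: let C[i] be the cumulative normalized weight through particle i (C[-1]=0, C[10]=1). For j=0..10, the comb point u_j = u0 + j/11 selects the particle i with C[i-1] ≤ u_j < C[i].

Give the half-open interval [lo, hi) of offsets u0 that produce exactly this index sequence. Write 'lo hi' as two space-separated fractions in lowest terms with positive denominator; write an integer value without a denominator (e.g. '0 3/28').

1/99 13/396

C = [5/36, 1/6, 5/18, 11/36, 5/12, 5/9, 23/36, 23/36, 29/36, 31/36, 1]
j=0 picked index 0: u0 ∈ [0, 5/36)
j=1 picked index 0: u0 ∈ [-1/11, 19/396)
j=2 picked index 2: u0 ∈ [-1/66, 19/198)
j=3 picked index 3: u0 ∈ [1/198, 13/396)
j=4 picked index 4: u0 ∈ [-23/396, 7/132)
j=5 picked index 5: u0 ∈ [-5/132, 10/99)
j=6 picked index 6: u0 ∈ [1/99, 37/396)
j=7 picked index 8: u0 ∈ [1/396, 67/396)
j=8 picked index 8: u0 ∈ [-35/396, 31/396)
j=9 picked index 9: u0 ∈ [-5/396, 17/396)
j=10 picked index 10: u0 ∈ [-19/396, 1/11)
intersection: [1/99, 13/396)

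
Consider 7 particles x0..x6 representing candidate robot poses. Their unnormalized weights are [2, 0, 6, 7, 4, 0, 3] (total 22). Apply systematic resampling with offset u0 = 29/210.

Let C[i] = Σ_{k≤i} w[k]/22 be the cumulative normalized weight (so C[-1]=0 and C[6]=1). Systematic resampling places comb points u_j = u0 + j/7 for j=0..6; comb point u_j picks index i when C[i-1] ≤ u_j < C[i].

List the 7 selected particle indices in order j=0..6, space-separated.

2 2 3 3 4 4 6

C = [1/11, 1/11, 4/11, 15/22, 19/22, 19/22, 1]
j=0: u_0=29/210 ∈ [1/11, 4/11) → index 2
j=1: u_1=59/210 ∈ [1/11, 4/11) → index 2
j=2: u_2=89/210 ∈ [4/11, 15/22) → index 3
j=3: u_3=17/30 ∈ [4/11, 15/22) → index 3
j=4: u_4=149/210 ∈ [15/22, 19/22) → index 4
j=5: u_5=179/210 ∈ [15/22, 19/22) → index 4
j=6: u_6=209/210 ∈ [19/22, 1) → index 6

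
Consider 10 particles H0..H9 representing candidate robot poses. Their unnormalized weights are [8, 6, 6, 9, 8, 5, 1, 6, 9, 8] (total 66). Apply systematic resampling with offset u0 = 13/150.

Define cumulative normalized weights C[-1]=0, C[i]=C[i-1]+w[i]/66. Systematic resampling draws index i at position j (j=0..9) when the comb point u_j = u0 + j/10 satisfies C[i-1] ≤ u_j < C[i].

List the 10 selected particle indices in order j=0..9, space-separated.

0 1 2 3 4 5 7 8 9 9

C = [4/33, 7/33, 10/33, 29/66, 37/66, 7/11, 43/66, 49/66, 29/33, 1]
j=0: u_0=13/150 ∈ [0, 4/33) → index 0
j=1: u_1=14/75 ∈ [4/33, 7/33) → index 1
j=2: u_2=43/150 ∈ [7/33, 10/33) → index 2
j=3: u_3=29/75 ∈ [10/33, 29/66) → index 3
j=4: u_4=73/150 ∈ [29/66, 37/66) → index 4
j=5: u_5=44/75 ∈ [37/66, 7/11) → index 5
j=6: u_6=103/150 ∈ [43/66, 49/66) → index 7
j=7: u_7=59/75 ∈ [49/66, 29/33) → index 8
j=8: u_8=133/150 ∈ [29/33, 1) → index 9
j=9: u_9=74/75 ∈ [29/33, 1) → index 9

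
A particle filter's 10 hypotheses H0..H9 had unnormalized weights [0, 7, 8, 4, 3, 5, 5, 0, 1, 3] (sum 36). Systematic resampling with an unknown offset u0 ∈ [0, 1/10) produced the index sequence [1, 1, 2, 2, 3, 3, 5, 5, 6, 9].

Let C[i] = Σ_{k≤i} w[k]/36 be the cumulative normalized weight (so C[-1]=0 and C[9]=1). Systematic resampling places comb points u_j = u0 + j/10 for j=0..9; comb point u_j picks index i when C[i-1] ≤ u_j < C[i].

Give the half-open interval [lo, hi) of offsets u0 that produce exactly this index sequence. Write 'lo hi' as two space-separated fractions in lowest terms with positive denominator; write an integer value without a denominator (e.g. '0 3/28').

1/60 1/36

C = [0, 7/36, 5/12, 19/36, 11/18, 3/4, 8/9, 8/9, 11/12, 1]
j=0 picked index 1: u0 ∈ [0, 7/36)
j=1 picked index 1: u0 ∈ [-1/10, 17/180)
j=2 picked index 2: u0 ∈ [-1/180, 13/60)
j=3 picked index 2: u0 ∈ [-19/180, 7/60)
j=4 picked index 3: u0 ∈ [1/60, 23/180)
j=5 picked index 3: u0 ∈ [-1/12, 1/36)
j=6 picked index 5: u0 ∈ [1/90, 3/20)
j=7 picked index 5: u0 ∈ [-4/45, 1/20)
j=8 picked index 6: u0 ∈ [-1/20, 4/45)
j=9 picked index 9: u0 ∈ [1/60, 1/10)
intersection: [1/60, 1/36)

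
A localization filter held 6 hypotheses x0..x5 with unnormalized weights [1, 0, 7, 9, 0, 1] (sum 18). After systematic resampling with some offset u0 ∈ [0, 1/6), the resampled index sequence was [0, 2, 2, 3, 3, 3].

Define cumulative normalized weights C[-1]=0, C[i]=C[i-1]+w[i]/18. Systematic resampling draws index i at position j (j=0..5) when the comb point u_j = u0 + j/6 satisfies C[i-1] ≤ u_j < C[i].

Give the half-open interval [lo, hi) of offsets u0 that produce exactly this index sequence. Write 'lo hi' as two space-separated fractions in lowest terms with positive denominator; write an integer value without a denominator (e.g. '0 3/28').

C = [1/18, 1/18, 4/9, 17/18, 17/18, 1]
j=0 picked index 0: u0 ∈ [0, 1/18)
j=1 picked index 2: u0 ∈ [-1/9, 5/18)
j=2 picked index 2: u0 ∈ [-5/18, 1/9)
j=3 picked index 3: u0 ∈ [-1/18, 4/9)
j=4 picked index 3: u0 ∈ [-2/9, 5/18)
j=5 picked index 3: u0 ∈ [-7/18, 1/9)
intersection: [0, 1/18)

0 1/18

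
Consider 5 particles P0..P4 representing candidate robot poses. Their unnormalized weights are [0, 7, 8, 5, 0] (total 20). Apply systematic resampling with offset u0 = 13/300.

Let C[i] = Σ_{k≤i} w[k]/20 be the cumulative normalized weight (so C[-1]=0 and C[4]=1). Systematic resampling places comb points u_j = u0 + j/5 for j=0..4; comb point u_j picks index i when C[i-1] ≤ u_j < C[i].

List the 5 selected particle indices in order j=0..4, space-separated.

1 1 2 2 3

C = [0, 7/20, 3/4, 1, 1]
j=0: u_0=13/300 ∈ [0, 7/20) → index 1
j=1: u_1=73/300 ∈ [0, 7/20) → index 1
j=2: u_2=133/300 ∈ [7/20, 3/4) → index 2
j=3: u_3=193/300 ∈ [7/20, 3/4) → index 2
j=4: u_4=253/300 ∈ [3/4, 1) → index 3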